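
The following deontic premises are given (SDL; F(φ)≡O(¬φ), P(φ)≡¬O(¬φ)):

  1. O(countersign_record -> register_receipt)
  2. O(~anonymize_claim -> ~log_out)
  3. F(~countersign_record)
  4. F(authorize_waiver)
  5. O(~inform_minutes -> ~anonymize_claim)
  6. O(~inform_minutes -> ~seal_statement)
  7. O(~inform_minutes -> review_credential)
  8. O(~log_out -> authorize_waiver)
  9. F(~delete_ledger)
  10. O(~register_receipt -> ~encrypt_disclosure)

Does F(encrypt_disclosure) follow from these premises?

Premise 10 is O(~register_receipt -> ~encrypt_disclosure), but O(~register_receipt) is not derivable from the premises, so it does not yield O(~encrypt_disclosure).
No other premise forces O(~encrypt_disclosure). An ideal world satisfying every premise can still have encrypt_disclosure true, so F(encrypt_disclosure) is not derivable.

No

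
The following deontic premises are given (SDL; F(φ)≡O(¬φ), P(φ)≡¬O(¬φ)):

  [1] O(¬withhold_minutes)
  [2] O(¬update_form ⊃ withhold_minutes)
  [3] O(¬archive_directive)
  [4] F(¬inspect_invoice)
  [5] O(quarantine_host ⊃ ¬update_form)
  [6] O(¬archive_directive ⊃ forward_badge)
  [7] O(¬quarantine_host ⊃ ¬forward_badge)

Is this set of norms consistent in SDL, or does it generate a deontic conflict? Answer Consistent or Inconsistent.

Premise 1 states O(¬withhold_minutes) outright.
Premise 2 is O(¬update_form ⊃ withhold_minutes); contrapositively O(¬withhold_minutes ⊃ update_form). Since O(¬withhold_minutes) holds, K gives O(update_form).
The contrapositive of premise 5 (O(quarantine_host ⊃ ¬update_form)) is O(update_form ⊃ ¬quarantine_host), and O(update_form) is already established, so O(¬quarantine_host).
Premise 7 is O(¬quarantine_host ⊃ ¬forward_badge); since O(¬quarantine_host), deontic closure gives O(¬forward_badge).
The contrapositive of premise 6 (O(¬archive_directive ⊃ forward_badge)) is O(¬forward_badge ⊃ archive_directive), and O(¬forward_badge) is already established, so O(archive_directive).
Yet premise 3 states O(¬archive_directive).
We now have both O(archive_directive) and O(¬archive_directive) — archive_directive is simultaneously obligatory and forbidden, violating the D-axiom.

Inconsistent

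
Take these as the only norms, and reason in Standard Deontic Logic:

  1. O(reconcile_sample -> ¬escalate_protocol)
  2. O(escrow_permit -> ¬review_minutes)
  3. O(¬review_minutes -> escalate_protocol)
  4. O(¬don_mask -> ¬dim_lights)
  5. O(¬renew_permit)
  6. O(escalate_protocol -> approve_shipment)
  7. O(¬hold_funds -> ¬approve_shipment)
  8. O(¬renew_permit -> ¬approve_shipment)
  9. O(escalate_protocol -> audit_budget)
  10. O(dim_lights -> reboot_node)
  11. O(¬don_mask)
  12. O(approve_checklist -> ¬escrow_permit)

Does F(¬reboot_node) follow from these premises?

Premise 10 is O(dim_lights -> reboot_node), but O(dim_lights) is not derivable from the premises, so it does not yield O(reboot_node).
No other premise forces O(reboot_node). An ideal world satisfying every premise can still have ¬reboot_node true, so F(¬reboot_node) is not derivable.

No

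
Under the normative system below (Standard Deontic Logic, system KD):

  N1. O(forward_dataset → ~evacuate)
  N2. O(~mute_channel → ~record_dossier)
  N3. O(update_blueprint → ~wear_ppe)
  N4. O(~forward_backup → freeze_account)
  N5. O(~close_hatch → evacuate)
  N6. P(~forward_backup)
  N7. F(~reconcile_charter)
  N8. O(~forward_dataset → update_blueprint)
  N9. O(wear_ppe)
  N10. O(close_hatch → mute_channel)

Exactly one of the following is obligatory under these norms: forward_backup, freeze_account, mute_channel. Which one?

From premise 9 we have O(wear_ppe).
Premise 3 is O(update_blueprint → ~wear_ppe); contrapositively O(wear_ppe → ~update_blueprint). Since O(wear_ppe) holds, K gives O(~update_blueprint).
Premise 8, O(~forward_dataset → update_blueprint), contraposes to O(~update_blueprint → forward_dataset); with O(~update_blueprint) we get O(forward_dataset).
Applying K to premise 1 (O(forward_dataset → ~evacuate)) and O(forward_dataset) yields O(~evacuate).
Premise 5 is O(~close_hatch → evacuate); contrapositively O(~evacuate → close_hatch). Since O(~evacuate) holds, K gives O(close_hatch).
Premise 10 is O(close_hatch → mute_channel); since O(close_hatch), deontic closure gives O(mute_channel).
So O(mute_channel) holds — mute_channel is obligatory. None of the other listed options is made obligatory by any chain of premises.

mute_channel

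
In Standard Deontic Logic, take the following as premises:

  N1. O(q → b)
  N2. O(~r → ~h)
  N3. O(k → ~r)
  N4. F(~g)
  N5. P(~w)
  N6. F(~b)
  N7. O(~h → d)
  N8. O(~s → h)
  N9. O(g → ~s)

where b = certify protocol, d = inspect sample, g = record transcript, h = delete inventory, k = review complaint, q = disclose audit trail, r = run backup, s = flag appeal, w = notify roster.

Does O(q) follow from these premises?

Premise 1 is O(q → b); even if O(b) held, inferring O(q) would be affirming the consequent — invalid.
No other premise forces O(q). An ideal world satisfying every premise can still have q false, so O(q) is not derivable.

No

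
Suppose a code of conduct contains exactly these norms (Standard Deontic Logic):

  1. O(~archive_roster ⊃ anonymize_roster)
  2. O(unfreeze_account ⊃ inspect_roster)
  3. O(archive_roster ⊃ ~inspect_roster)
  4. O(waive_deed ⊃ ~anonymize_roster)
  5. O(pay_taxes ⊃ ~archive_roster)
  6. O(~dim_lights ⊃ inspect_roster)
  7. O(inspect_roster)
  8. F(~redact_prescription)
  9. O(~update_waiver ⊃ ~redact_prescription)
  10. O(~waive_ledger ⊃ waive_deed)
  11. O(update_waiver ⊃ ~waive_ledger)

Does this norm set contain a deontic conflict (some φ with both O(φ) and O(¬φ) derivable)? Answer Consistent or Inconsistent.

Inconsistent

Premise 7 states O(inspect_roster) outright.
Premise 3, O(archive_roster ⊃ ~inspect_roster), contraposes to O(inspect_roster ⊃ ~archive_roster); with O(inspect_roster) we get O(~archive_roster).
Applying K to premise 1 (O(~archive_roster ⊃ anonymize_roster)) and O(~archive_roster) yields O(anonymize_roster).
Premise 4 is O(waive_deed ⊃ ~anonymize_roster); contrapositively O(anonymize_roster ⊃ ~waive_deed). Since O(anonymize_roster) holds, K gives O(~waive_deed).
The contrapositive of premise 10 (O(~waive_ledger ⊃ waive_deed)) is O(~waive_deed ⊃ waive_ledger), and O(~waive_deed) is already established, so O(waive_ledger).
Premise 11 is O(update_waiver ⊃ ~waive_ledger); contrapositively O(waive_ledger ⊃ ~update_waiver). Since O(waive_ledger) holds, K gives O(~update_waiver).
From O(~update_waiver) and premise 9, O(~update_waiver ⊃ ~redact_prescription), we obtain O(~redact_prescription).
But premise 8, F(~redact_prescription), means O(redact_prescription).
We now have both O(~redact_prescription) and O(redact_prescription) — redact_prescription is simultaneously obligatory and forbidden, violating the D-axiom.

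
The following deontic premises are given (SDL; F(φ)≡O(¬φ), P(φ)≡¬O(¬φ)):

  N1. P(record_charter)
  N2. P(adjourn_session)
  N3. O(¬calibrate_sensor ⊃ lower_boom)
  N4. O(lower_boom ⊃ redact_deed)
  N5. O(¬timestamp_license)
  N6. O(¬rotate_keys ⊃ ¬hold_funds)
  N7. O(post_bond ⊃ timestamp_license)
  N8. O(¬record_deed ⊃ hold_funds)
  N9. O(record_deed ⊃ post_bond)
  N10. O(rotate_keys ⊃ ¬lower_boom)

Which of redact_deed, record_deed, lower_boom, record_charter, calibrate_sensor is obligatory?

Premise 5 states O(¬timestamp_license) outright.
The contrapositive of premise 7 (O(post_bond ⊃ timestamp_license)) is O(¬timestamp_license ⊃ ¬post_bond), and O(¬timestamp_license) is already established, so O(¬post_bond).
The contrapositive of premise 9 (O(record_deed ⊃ post_bond)) is O(¬post_bond ⊃ ¬record_deed), and O(¬post_bond) is already established, so O(¬record_deed).
From O(¬record_deed) and premise 8, O(¬record_deed ⊃ hold_funds), we obtain O(hold_funds).
Premise 6, O(¬rotate_keys ⊃ ¬hold_funds), contraposes to O(hold_funds ⊃ rotate_keys); with O(hold_funds) we get O(rotate_keys).
With premise 10, O(rotate_keys ⊃ ¬lower_boom), the K-axiom yields O(¬lower_boom).
Premise 3 is O(¬calibrate_sensor ⊃ lower_boom); contrapositively O(¬lower_boom ⊃ calibrate_sensor). Since O(¬lower_boom) holds, K gives O(calibrate_sensor).
So O(calibrate_sensor) holds — calibrate_sensor is obligatory. None of the other listed options is made obligatory by any chain of premises.

calibrate_sensor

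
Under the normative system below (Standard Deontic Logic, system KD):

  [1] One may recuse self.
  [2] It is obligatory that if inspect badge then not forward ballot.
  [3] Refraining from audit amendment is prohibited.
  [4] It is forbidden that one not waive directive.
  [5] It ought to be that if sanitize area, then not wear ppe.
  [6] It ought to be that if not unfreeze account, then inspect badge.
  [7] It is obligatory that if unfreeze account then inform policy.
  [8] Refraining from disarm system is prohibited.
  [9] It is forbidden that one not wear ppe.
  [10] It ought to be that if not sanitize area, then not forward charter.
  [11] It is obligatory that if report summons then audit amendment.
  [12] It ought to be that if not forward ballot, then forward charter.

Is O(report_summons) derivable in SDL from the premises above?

Premise 11 is O(report_summons → audit_amendment); even if O(audit_amendment) held, inferring O(report_summons) would be affirming the consequent — invalid.
No other premise forces O(report_summons). An ideal world satisfying every premise can still have report_summons false, so O(report_summons) is not derivable.

No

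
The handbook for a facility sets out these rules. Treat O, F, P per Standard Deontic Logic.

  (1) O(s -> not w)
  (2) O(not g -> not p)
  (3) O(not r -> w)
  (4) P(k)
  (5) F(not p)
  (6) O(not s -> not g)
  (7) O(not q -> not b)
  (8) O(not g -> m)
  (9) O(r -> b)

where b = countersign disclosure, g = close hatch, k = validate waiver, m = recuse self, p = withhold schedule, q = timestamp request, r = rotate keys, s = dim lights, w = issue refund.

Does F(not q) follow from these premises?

Yes

F(not p) at premise 5 means O(p).
Premise 2 is O(not g -> not p); contrapositively O(p -> g). Since O(p) holds, K gives O(g).
Premise 6, O(not s -> not g), contraposes to O(g -> s); with O(g) we get O(s).
Applying K to premise 1 (O(s -> not w)) and O(s) yields O(not w).
The contrapositive of premise 3 (O(not r -> w)) is O(not w -> r), and O(not w) is already established, so O(r).
With premise 9, O(r -> b), the K-axiom yields O(b).
The contrapositive of premise 7 (O(not q -> not b)) is O(b -> q), and O(b) is already established, so O(q).
Premises 4, 8 do not contribute to this derivation.
So O(q) holds, i.e. F(not q). The claim follows.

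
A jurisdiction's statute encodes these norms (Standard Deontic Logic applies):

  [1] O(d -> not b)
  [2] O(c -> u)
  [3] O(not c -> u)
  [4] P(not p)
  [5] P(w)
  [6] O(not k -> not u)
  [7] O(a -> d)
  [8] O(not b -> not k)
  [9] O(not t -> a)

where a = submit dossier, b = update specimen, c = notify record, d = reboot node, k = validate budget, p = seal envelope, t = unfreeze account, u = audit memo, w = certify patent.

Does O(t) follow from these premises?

Premises 2 and 3 cover both cases: O(c -> u) and O(not c -> u). Since c ∨ not c is a tautology, O(u) follows.
Premise 6, O(not k -> not u), contraposes to O(u -> k); with O(u) we get O(k).
The contrapositive of premise 8 (O(not b -> not k)) is O(k -> b), and O(k) is already established, so O(b).
Premise 1 is O(d -> not b); contrapositively O(b -> not d). Since O(b) holds, K gives O(not d).
The contrapositive of premise 7 (O(a -> d)) is O(not d -> not a), and O(not d) is already established, so O(not a).
Premise 9, O(not t -> a), contraposes to O(not a -> t); with O(not a) we get O(t).
Premises 4, 5 do not contribute to this derivation.
So O(t) follows.

Yes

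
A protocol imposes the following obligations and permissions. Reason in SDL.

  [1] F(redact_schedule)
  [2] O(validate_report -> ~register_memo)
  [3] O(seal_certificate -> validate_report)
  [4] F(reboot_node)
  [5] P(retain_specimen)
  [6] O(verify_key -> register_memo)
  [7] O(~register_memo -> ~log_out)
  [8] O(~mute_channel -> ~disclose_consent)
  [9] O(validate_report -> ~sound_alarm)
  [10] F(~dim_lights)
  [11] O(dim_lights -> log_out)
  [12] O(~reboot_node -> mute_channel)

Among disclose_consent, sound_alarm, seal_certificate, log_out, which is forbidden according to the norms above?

Premise 10 is F(~dim_lights), i.e. O(dim_lights).
Applying K to premise 11 (O(dim_lights -> log_out)) and O(dim_lights) yields O(log_out).
The contrapositive of premise 7 (O(~register_memo -> ~log_out)) is O(log_out -> register_memo), and O(log_out) is already established, so O(register_memo).
The contrapositive of premise 2 (O(validate_report -> ~register_memo)) is O(register_memo -> ~validate_report), and O(register_memo) is already established, so O(~validate_report).
Premise 3 is O(seal_certificate -> validate_report); contrapositively O(~validate_report -> ~seal_certificate). Since O(~validate_report) holds, K gives O(~seal_certificate).
So O(~seal_certificate) holds, i.e. seal_certificate is forbidden. None of the other listed options is forbidden under the premises.

seal_certificate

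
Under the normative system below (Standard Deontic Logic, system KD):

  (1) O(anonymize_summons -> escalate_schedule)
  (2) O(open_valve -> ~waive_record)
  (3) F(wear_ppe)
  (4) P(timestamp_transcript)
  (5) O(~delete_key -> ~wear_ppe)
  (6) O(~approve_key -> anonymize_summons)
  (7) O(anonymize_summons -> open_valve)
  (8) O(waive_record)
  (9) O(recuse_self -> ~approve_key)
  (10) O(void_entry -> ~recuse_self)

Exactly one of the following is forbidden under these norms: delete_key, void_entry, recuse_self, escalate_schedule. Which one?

recuse_self

From premise 8 we have O(waive_record).
Premise 2, O(open_valve -> ~waive_record), contraposes to O(waive_record -> ~open_valve); with O(waive_record) we get O(~open_valve).
The contrapositive of premise 7 (O(anonymize_summons -> open_valve)) is O(~open_valve -> ~anonymize_summons), and O(~open_valve) is already established, so O(~anonymize_summons).
The contrapositive of premise 6 (O(~approve_key -> anonymize_summons)) is O(~anonymize_summons -> approve_key), and O(~anonymize_summons) is already established, so O(approve_key).
The contrapositive of premise 9 (O(recuse_self -> ~approve_key)) is O(approve_key -> ~recuse_self), and O(approve_key) is already established, so O(~recuse_self).
So O(~recuse_self) holds, i.e. recuse_self is forbidden. None of the other listed options is forbidden under the premises.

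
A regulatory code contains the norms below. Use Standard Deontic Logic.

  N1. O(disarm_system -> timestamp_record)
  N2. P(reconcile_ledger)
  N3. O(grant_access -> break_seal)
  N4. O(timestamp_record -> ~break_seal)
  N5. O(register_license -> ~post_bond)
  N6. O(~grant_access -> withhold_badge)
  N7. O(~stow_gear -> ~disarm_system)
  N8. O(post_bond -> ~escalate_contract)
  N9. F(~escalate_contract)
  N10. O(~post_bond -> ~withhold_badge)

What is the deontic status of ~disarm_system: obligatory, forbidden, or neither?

Obligatory

F(~escalate_contract) at premise 9 means O(escalate_contract).
Premise 8, O(post_bond -> ~escalate_contract), contraposes to O(escalate_contract -> ~post_bond); with O(escalate_contract) we get O(~post_bond).
Applying K to premise 10 (O(~post_bond -> ~withhold_badge)) and O(~post_bond) yields O(~withhold_badge).
Premise 6, O(~grant_access -> withhold_badge), contraposes to O(~withhold_badge -> grant_access); with O(~withhold_badge) we get O(grant_access).
From O(grant_access) and premise 3, O(grant_access -> break_seal), we obtain O(break_seal).
Premise 4, O(timestamp_record -> ~break_seal), contraposes to O(break_seal -> ~timestamp_record); with O(break_seal) we get O(~timestamp_record).
Premise 1 is O(disarm_system -> timestamp_record); contrapositively O(~timestamp_record -> ~disarm_system). Since O(~timestamp_record) holds, K gives O(~disarm_system).
Premises 2, 5, 7 do not contribute to this derivation.
Hence ~disarm_system is obligatory.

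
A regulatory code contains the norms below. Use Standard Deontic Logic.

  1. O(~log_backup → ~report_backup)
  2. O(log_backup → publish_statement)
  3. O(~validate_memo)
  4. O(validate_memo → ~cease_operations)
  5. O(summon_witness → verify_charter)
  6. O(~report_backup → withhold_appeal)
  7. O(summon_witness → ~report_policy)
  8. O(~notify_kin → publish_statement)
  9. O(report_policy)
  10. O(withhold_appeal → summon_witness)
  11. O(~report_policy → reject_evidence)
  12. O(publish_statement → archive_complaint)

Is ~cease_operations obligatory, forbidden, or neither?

Neither

Premise 4 is O(validate_memo → ~cease_operations), but O(validate_memo) is not derivable from the premises, so it does not yield O(~cease_operations).
No premise or chain of K-axiom applications forces O(~cease_operations), and none forces O(cease_operations). So ~cease_operations is neither obligatory nor forbidden under these norms.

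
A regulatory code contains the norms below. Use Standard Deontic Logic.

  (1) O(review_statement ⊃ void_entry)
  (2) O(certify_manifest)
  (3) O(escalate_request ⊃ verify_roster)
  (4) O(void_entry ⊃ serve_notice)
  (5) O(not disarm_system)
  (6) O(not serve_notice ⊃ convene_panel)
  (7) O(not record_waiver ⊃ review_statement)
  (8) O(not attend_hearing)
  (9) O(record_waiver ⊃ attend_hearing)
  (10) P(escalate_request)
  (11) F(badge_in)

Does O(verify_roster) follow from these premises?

No

Premise 3 is O(escalate_request ⊃ verify_roster), but O(escalate_request) is not derivable from the premises (the permission P(escalate_request) asserts only not O(not escalate_request), not O(escalate_request)), so it does not yield O(verify_roster).
No other premise forces O(verify_roster). An ideal world satisfying every premise can still have verify_roster false, so O(verify_roster) is not derivable.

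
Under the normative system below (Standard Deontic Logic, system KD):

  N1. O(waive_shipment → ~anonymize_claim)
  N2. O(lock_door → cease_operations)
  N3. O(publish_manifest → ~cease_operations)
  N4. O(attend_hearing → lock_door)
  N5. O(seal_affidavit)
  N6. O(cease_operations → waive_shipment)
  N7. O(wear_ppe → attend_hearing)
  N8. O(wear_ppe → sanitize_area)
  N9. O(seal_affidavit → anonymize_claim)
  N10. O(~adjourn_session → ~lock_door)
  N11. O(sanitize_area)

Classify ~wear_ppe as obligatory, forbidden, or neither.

Obligatory

Premise 5 states O(seal_affidavit) outright.
Applying K to premise 9 (O(seal_affidavit → anonymize_claim)) and O(seal_affidavit) yields O(anonymize_claim).
Premise 1, O(waive_shipment → ~anonymize_claim), contraposes to O(anonymize_claim → ~waive_shipment); with O(anonymize_claim) we get O(~waive_shipment).
The contrapositive of premise 6 (O(cease_operations → waive_shipment)) is O(~waive_shipment → ~cease_operations), and O(~waive_shipment) is already established, so O(~cease_operations).
The contrapositive of premise 2 (O(lock_door → cease_operations)) is O(~cease_operations → ~lock_door), and O(~cease_operations) is already established, so O(~lock_door).
Premise 4 is O(attend_hearing → lock_door); contrapositively O(~lock_door → ~attend_hearing). Since O(~lock_door) holds, K gives O(~attend_hearing).
Premise 7, O(wear_ppe → attend_hearing), contraposes to O(~attend_hearing → ~wear_ppe); with O(~attend_hearing) we get O(~wear_ppe).
Premises 3, 8, 10, 11 do not contribute to this derivation.
Hence ~wear_ppe is obligatory.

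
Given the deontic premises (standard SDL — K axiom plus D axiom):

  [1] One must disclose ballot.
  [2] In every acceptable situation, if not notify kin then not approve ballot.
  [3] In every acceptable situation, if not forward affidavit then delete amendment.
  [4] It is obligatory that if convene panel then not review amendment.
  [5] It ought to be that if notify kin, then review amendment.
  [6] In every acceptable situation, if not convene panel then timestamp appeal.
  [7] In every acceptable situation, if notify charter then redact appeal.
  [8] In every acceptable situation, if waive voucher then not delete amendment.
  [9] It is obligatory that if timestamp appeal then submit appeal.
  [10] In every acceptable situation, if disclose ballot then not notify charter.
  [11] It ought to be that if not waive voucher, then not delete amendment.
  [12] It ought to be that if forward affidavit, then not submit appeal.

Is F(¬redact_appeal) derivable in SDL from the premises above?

Premise 7 is O(notify_charter → redact_appeal), but O(notify_charter) is not derivable from the premises, so it does not yield O(redact_appeal).
No other premise forces O(redact_appeal). An ideal world satisfying every premise can still have ¬redact_appeal true, so F(¬redact_appeal) is not derivable.

No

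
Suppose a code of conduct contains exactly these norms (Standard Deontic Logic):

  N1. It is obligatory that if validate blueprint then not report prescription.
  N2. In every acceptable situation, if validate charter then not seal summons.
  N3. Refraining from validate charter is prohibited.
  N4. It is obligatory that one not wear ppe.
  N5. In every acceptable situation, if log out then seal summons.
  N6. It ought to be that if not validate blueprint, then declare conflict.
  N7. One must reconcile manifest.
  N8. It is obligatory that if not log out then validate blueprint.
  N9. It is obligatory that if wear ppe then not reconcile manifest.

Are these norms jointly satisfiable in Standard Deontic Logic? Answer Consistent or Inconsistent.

Consistent

Premise 9 is O(wear_ppe → ¬reconcile_manifest), but O(wear_ppe) is not derivable from the premises, so it does not yield O(¬reconcile_manifest).
So O(¬reconcile_manifest) is not derivable, and the apparent clash with O(reconcile_manifest) does not arise.
A world satisfying every obligation exists (e.g. declare_conflict=false, log_out=false, reconcile_manifest=true, report_prescription=false, seal_summons=false, validate_blueprint=true, validate_charter=true, wear_ppe=false); no atom is both obligatory and forbidden, so the set is consistent.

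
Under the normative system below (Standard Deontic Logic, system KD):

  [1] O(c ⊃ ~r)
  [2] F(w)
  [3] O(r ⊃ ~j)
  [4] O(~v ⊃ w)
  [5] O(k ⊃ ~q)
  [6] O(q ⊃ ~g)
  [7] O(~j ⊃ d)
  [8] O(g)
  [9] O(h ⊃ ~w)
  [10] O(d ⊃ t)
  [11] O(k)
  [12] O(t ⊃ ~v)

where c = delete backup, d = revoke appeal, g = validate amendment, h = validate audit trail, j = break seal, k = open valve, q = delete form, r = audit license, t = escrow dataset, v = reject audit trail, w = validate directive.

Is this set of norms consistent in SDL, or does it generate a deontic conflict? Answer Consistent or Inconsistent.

Consistent

Premise 6 is O(q ⊃ ~g), but O(q) is not derivable from the premises, so it does not yield O(~g).
So O(~g) is not derivable, and the apparent clash with O(g) does not arise.
A world satisfying every obligation exists (e.g. c=false, d=false, g=true, h=false, j=true, k=true, q=false, r=false, t=false, v=true, w=false); no atom is both obligatory and forbidden, so the set is consistent.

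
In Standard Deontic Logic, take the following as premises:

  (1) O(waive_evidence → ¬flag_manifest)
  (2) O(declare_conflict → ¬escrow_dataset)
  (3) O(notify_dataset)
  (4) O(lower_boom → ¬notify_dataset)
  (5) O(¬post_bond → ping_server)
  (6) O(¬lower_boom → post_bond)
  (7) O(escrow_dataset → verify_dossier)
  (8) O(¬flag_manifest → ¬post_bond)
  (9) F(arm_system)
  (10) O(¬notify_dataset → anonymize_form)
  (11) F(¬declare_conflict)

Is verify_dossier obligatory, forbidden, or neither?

Premise 7 is O(escrow_dataset → verify_dossier), but O(escrow_dataset) is not derivable from the premises, so it does not yield O(verify_dossier).
No premise or chain of K-axiom applications forces O(verify_dossier), and none forces O(¬verify_dossier). So verify_dossier is neither obligatory nor forbidden under these norms.

Neither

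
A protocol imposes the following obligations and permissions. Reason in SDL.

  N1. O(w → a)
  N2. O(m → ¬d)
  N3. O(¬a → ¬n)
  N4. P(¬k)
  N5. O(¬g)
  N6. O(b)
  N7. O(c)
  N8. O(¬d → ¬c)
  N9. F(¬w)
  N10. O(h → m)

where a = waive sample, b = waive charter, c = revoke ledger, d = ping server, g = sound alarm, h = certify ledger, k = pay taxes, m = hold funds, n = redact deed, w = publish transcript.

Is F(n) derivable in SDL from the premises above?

No

Premise 3 is O(¬a → ¬n), but O(¬a) is not derivable from the premises, so it does not yield O(¬n).
No other premise forces O(¬n). An ideal world satisfying every premise can still have n true, so F(n) is not derivable.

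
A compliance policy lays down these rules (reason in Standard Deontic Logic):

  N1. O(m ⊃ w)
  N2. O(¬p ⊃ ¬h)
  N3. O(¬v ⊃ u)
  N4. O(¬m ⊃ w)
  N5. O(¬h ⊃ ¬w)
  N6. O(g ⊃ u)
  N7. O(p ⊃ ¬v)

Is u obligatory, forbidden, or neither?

Obligatory

Premises 1 and 4 cover both cases: O(m ⊃ w) and O(¬m ⊃ w). Since m ∨ ¬m is a tautology, O(w) follows.
Premise 5 is O(¬h ⊃ ¬w); contrapositively O(w ⊃ h). Since O(w) holds, K gives O(h).
Premise 2, O(¬p ⊃ ¬h), contraposes to O(h ⊃ p); with O(h) we get O(p).
Premise 7 is O(p ⊃ ¬v); since O(p), deontic closure gives O(¬v).
Premise 3 is O(¬v ⊃ u); since O(¬v), deontic closure gives O(u).
Premise 6 does not contribute to this derivation.
Hence u is obligatory.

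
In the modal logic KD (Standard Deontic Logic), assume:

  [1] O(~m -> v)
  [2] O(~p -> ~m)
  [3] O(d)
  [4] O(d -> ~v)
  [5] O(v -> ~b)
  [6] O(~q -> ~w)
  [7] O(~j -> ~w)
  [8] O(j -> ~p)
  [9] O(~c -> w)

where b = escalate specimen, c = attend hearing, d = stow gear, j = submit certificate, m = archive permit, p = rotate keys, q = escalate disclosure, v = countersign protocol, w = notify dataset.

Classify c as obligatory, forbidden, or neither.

Premise 3 gives O(d).
Applying K to premise 4 (O(d -> ~v)) and O(d) yields O(~v).
The contrapositive of premise 1 (O(~m -> v)) is O(~v -> m), and O(~v) is already established, so O(m).
Premise 2 is O(~p -> ~m); contrapositively O(m -> p). Since O(m) holds, K gives O(p).
The contrapositive of premise 8 (O(j -> ~p)) is O(p -> ~j), and O(p) is already established, so O(~j).
With premise 7, O(~j -> ~w), the K-axiom yields O(~w).
Premise 9, O(~c -> w), contraposes to O(~w -> c); with O(~w) we get O(c).
Premises 5, 6 do not contribute to this derivation.
Hence c is obligatory.

Obligatory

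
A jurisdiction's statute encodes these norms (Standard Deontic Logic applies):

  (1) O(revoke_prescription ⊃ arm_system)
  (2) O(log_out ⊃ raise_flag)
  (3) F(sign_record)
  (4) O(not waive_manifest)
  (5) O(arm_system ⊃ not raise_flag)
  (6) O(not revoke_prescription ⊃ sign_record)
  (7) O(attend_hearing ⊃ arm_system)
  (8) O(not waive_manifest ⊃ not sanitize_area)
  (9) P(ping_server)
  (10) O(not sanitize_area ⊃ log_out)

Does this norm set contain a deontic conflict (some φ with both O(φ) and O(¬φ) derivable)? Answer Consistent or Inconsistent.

Premise 3, F(sign_record), is equivalent to O(not sign_record).
The contrapositive of premise 6 (O(not revoke_prescription ⊃ sign_record)) is O(not sign_record ⊃ revoke_prescription), and O(not sign_record) is already established, so O(revoke_prescription).
Premise 1 is O(revoke_prescription ⊃ arm_system); since O(revoke_prescription), deontic closure gives O(arm_system).
With premise 5, O(arm_system ⊃ not raise_flag), the K-axiom yields O(not raise_flag).
The contrapositive of premise 2 (O(log_out ⊃ raise_flag)) is O(not raise_flag ⊃ not log_out), and O(not raise_flag) is already established, so O(not log_out).
Premise 10 is O(not sanitize_area ⊃ log_out); contrapositively O(not log_out ⊃ sanitize_area). Since O(not log_out) holds, K gives O(sanitize_area).
The contrapositive of premise 8 (O(not waive_manifest ⊃ not sanitize_area)) is O(sanitize_area ⊃ waive_manifest), and O(sanitize_area) is already established, so O(waive_manifest).
But premise 4 directly asserts O(not waive_manifest).
We now have both O(waive_manifest) and O(not waive_manifest) — waive_manifest is simultaneously obligatory and forbidden, violating the D-axiom.

Inconsistent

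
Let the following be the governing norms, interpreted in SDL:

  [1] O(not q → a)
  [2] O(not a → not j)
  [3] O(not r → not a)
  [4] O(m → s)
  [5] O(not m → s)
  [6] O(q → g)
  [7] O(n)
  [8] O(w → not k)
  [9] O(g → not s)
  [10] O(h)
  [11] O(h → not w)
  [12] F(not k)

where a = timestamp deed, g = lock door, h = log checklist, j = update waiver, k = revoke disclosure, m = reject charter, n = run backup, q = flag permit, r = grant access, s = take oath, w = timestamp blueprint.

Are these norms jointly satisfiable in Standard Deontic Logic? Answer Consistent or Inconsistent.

Consistent

Premise 8 is O(w → not k), but O(w) is not derivable from the premises, so it does not yield O(not k).
So O(not k) is not derivable, and the apparent clash with O(k) does not arise.
A world satisfying every obligation exists (e.g. a=true, g=false, h=true, j=false, k=true, m=false, n=true, q=false, r=true, s=true, w=false); no atom is both obligatory and forbidden, so the set is consistent.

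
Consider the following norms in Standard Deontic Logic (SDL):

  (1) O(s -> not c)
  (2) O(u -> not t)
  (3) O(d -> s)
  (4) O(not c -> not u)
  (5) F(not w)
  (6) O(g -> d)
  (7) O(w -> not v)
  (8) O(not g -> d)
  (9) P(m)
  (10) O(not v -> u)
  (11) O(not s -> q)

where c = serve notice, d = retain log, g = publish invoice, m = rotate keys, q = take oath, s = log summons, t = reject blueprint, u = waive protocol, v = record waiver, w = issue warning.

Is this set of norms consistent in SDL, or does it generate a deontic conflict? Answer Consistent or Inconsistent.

Inconsistent

Premises 6 and 8 cover both cases: O(g -> d) and O(not g -> d). Since g ∨ not g is a tautology, O(d) follows.
With premise 3, O(d -> s), the K-axiom yields O(s).
Premise 1 is O(s -> not c); since O(s), deontic closure gives O(not c).
Premise 4 is O(not c -> not u); since O(not c), deontic closure gives O(not u).
The contrapositive of premise 10 (O(not v -> u)) is O(not u -> v), and O(not u) is already established, so O(v).
The contrapositive of premise 7 (O(w -> not v)) is O(v -> not w), and O(v) is already established, so O(not w).
But premise 5, F(not w), means O(w).
We now have both O(not w) and O(w) — w is simultaneously obligatory and forbidden, violating the D-axiom.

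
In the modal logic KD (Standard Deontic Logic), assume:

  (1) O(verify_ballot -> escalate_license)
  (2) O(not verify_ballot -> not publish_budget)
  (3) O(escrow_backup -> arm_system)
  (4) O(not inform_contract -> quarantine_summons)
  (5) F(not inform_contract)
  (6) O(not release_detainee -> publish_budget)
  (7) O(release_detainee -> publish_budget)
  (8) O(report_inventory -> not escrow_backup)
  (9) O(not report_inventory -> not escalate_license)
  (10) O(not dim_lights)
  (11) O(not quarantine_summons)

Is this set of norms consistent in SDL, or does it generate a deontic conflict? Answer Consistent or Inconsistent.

Premise 4 is O(not inform_contract -> quarantine_summons), but O(not inform_contract) is not derivable from the premises, so it does not yield O(quarantine_summons).
So O(quarantine_summons) is not derivable, and the apparent clash with O(not quarantine_summons) does not arise.
A world satisfying every obligation exists (e.g. arm_system=false, dim_lights=false, escalate_license=true, escrow_backup=false, inform_contract=true, publish_budget=true, quarantine_summons=false, release_detainee=false, report_inventory=true, verify_ballot=true); no atom is both obligatory and forbidden, so the set is consistent.

Consistent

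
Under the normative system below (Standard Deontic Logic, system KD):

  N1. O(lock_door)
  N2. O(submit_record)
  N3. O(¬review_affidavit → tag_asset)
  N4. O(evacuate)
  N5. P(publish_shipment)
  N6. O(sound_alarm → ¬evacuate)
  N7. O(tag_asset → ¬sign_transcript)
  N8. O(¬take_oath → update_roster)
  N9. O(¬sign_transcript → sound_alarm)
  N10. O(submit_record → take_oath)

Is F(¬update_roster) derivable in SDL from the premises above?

No

Premise 8 is O(¬take_oath → update_roster), but O(¬take_oath) is not derivable from the premises, so it does not yield O(update_roster).
No other premise forces O(update_roster). An ideal world satisfying every premise can still have ¬update_roster true, so F(¬update_roster) is not derivable.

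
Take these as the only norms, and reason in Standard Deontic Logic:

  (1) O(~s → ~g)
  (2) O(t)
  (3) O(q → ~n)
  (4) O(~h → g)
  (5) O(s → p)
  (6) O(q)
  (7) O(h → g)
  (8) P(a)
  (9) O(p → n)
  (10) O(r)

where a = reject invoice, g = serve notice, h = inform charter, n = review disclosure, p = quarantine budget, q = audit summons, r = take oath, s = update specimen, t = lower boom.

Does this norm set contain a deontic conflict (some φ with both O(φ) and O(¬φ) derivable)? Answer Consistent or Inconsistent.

Premises 7 and 4 are O(h → g) and O(~h → g); every ideal world satisfies h or ~h, so in either case g holds — hence O(g).
The contrapositive of premise 1 (O(~s → ~g)) is O(g → s), and O(g) is already established, so O(s).
Applying K to premise 5 (O(s → p)) and O(s) yields O(p).
With premise 9, O(p → n), the K-axiom yields O(n).
Premise 3 is O(q → ~n); contrapositively O(n → ~q). Since O(n) holds, K gives O(~q).
Yet premise 6 states O(q).
We now have both O(~q) and O(q) — q is simultaneously obligatory and forbidden, violating the D-axiom.

Inconsistent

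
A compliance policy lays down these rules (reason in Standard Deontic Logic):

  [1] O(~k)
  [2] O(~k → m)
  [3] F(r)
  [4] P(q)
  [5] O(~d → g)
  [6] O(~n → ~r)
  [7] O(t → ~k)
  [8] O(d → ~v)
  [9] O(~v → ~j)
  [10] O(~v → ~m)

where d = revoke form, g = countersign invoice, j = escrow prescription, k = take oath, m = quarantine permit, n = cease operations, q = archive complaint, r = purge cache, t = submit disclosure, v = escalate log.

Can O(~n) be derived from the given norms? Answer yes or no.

No

Premise 6 is O(~n → ~r); even if O(~r) held, inferring O(~n) would be affirming the consequent — invalid.
No other premise forces O(~n). An ideal world satisfying every premise can still have ~n false, so O(~n) is not derivable.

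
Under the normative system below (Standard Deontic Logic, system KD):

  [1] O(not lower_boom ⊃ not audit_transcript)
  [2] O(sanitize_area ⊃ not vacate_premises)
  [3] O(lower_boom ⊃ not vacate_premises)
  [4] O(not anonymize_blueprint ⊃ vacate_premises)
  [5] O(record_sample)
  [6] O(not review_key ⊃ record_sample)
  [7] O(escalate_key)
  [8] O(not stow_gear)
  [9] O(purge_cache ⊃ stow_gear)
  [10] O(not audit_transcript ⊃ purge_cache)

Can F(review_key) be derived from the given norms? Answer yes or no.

Premise 6 is O(not review_key ⊃ record_sample); even if O(record_sample) held, inferring O(not review_key) would be affirming the consequent — invalid.
No other premise forces O(not review_key). An ideal world satisfying every premise can still have review_key true, so F(review_key) is not derivable.

No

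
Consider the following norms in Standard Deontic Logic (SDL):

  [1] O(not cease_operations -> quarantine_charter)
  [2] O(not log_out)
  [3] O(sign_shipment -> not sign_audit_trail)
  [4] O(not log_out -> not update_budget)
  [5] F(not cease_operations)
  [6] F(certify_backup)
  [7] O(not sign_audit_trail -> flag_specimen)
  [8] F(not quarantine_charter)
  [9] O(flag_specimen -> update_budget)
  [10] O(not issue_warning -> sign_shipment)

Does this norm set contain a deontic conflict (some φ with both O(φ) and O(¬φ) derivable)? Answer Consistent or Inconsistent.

Premise 1 is O(not cease_operations -> quarantine_charter); even if O(quarantine_charter) held, inferring O(not cease_operations) would be affirming the consequent — invalid.
So O(not cease_operations) is not derivable, and the apparent clash with O(cease_operations) does not arise.
A world satisfying every obligation exists (e.g. cease_operations=true, certify_backup=false, flag_specimen=false, issue_warning=true, log_out=false, quarantine_charter=true, sign_audit_trail=true, sign_shipment=false, update_budget=false); no atom is both obligatory and forbidden, so the set is consistent.

Consistent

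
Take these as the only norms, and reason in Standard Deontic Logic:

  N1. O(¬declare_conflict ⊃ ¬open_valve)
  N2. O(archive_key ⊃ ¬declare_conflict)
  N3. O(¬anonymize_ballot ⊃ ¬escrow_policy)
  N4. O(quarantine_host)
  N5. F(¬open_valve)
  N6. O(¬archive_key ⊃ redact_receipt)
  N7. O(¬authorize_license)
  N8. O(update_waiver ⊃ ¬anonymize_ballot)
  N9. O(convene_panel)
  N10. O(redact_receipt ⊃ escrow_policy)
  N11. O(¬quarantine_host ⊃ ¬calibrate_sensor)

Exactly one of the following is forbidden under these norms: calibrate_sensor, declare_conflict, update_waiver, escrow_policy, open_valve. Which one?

update_waiver

F(¬open_valve) at premise 5 means O(open_valve).
Premise 1, O(¬declare_conflict ⊃ ¬open_valve), contraposes to O(open_valve ⊃ declare_conflict); with O(open_valve) we get O(declare_conflict).
The contrapositive of premise 2 (O(archive_key ⊃ ¬declare_conflict)) is O(declare_conflict ⊃ ¬archive_key), and O(declare_conflict) is already established, so O(¬archive_key).
Premise 6 is O(¬archive_key ⊃ redact_receipt); since O(¬archive_key), deontic closure gives O(redact_receipt).
Applying K to premise 10 (O(redact_receipt ⊃ escrow_policy)) and O(redact_receipt) yields O(escrow_policy).
Premise 3 is O(¬anonymize_ballot ⊃ ¬escrow_policy); contrapositively O(escrow_policy ⊃ anonymize_ballot). Since O(escrow_policy) holds, K gives O(anonymize_ballot).
The contrapositive of premise 8 (O(update_waiver ⊃ ¬anonymize_ballot)) is O(anonymize_ballot ⊃ ¬update_waiver), and O(anonymize_ballot) is already established, so O(¬update_waiver).
So O(¬update_waiver) holds, i.e. update_waiver is forbidden. None of the other listed options is forbidden under the premises.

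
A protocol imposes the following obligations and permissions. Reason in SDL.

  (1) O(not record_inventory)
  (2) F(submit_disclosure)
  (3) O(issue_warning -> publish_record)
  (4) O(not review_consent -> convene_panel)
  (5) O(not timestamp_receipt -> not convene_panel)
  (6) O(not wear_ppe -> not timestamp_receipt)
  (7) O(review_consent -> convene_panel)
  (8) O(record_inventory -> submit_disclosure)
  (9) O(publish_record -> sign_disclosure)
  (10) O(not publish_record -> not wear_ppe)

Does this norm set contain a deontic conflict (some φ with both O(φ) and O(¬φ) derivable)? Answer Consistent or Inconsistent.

Consistent

Premise 8 is O(record_inventory -> submit_disclosure), but O(record_inventory) is not derivable from the premises, so it does not yield O(submit_disclosure).
So O(submit_disclosure) is not derivable, and the apparent clash with O(not submit_disclosure) does not arise.
A world satisfying every obligation exists (e.g. convene_panel=true, issue_warning=false, publish_record=true, record_inventory=false, review_consent=false, sign_disclosure=true, submit_disclosure=false, timestamp_receipt=true, wear_ppe=true); no atom is both obligatory and forbidden, so the set is consistent.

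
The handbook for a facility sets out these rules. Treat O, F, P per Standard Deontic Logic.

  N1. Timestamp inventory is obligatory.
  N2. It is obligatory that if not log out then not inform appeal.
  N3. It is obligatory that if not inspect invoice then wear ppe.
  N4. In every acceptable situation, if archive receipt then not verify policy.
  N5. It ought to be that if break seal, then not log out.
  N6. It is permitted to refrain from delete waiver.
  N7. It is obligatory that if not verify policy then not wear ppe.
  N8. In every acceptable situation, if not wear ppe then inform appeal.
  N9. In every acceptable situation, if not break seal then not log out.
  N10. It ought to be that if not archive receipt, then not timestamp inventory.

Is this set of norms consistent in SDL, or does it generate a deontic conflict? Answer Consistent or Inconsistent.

Inconsistent

By case analysis on break_seal: premise 5 gives O(break_seal → ¬log_out) and premise 9 gives O(¬break_seal → ¬log_out), so O(¬log_out) either way.
Applying K to premise 2 (O(¬log_out → ¬inform_appeal)) and O(¬log_out) yields O(¬inform_appeal).
Premise 8 is O(¬wear_ppe → inform_appeal); contrapositively O(¬inform_appeal → wear_ppe). Since O(¬inform_appeal) holds, K gives O(wear_ppe).
Premise 7, O(¬verify_policy → ¬wear_ppe), contraposes to O(wear_ppe → verify_policy); with O(wear_ppe) we get O(verify_policy).
Premise 4, O(archive_receipt → ¬verify_policy), contraposes to O(verify_policy → ¬archive_receipt); with O(verify_policy) we get O(¬archive_receipt).
Premise 10 is O(¬archive_receipt → ¬timestamp_inventory); since O(¬archive_receipt), deontic closure gives O(¬timestamp_inventory).
But premise 1 directly asserts O(timestamp_inventory).
We now have both O(¬timestamp_inventory) and O(timestamp_inventory) — timestamp_inventory is simultaneously obligatory and forbidden, violating the D-axiom.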